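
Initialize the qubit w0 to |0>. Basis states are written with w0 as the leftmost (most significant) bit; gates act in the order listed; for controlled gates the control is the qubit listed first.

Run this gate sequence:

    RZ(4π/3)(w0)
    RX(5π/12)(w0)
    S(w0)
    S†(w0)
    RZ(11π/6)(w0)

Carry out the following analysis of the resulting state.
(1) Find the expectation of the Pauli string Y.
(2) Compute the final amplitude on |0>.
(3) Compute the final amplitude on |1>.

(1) In the final state, Y has expectation -3*sqrt(2)/8 - sqrt(6)/8. Key observation: steps 3-4 multiply out to the identity, so the circuit reduces to the remaining gates.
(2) |0> carries amplitude (sqrt(6 - 3*sqrt(2))/4 + sqrt(sqrt(2) + 2)/4)*exp(5*I*pi/12) in the final state.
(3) |1> carries amplitude (-sqrt(3*sqrt(2) + 6)/4 + sqrt(2 - sqrt(2))/4)*exp(3*I*pi/4) in the final state.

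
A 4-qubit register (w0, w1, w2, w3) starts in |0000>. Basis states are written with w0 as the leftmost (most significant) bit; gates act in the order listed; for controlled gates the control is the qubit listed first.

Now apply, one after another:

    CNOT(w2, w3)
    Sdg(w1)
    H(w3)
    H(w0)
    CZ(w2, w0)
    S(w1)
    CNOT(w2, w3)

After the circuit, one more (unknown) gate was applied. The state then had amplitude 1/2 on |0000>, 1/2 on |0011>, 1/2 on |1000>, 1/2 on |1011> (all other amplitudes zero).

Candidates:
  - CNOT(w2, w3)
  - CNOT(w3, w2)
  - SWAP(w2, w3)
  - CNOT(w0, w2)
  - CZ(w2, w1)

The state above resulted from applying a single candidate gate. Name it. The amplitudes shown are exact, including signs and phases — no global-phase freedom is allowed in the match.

The applied gate was CNOT(w3, w2).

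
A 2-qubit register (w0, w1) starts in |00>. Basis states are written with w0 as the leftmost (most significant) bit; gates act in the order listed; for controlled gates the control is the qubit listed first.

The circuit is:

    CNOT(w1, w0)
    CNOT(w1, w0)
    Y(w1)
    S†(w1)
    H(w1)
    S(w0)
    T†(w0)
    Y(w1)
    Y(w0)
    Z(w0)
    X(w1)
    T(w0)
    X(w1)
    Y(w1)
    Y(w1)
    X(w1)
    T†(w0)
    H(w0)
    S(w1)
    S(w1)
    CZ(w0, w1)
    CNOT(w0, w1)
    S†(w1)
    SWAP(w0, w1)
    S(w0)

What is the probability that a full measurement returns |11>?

A full measurement returns |11> with probability 1/4. Key observation: gates 12-17 undo each other exactly, leaving only the rest of the circuit to track.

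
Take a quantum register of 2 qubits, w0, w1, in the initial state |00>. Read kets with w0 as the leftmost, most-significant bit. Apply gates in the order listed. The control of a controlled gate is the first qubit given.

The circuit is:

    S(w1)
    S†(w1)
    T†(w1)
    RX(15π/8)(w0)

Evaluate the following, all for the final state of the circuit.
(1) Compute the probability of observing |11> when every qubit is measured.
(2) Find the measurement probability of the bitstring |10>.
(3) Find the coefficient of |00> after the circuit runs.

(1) The probability of measuring |11> is 0. Key observation: steps 1-2 multiply out to the identity, so the circuit reduces to the remaining gates.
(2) A full measurement returns |10> with probability sin(pi/16)**2.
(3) The amplitude on |00> is -cos(pi/16).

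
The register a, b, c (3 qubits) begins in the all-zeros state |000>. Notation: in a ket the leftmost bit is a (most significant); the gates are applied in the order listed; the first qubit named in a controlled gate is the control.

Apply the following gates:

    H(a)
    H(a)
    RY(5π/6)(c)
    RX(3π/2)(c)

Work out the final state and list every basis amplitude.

The final amplitudes are (1 - I)*(1 - sqrt(3)*I)/4 on |000>, -(1 - I)*(1 + sqrt(3)*I)/4 on |001>, and 0 on every other basis state. Key observation: the block from step 1 through step 2 cancels to the identity and can be dropped.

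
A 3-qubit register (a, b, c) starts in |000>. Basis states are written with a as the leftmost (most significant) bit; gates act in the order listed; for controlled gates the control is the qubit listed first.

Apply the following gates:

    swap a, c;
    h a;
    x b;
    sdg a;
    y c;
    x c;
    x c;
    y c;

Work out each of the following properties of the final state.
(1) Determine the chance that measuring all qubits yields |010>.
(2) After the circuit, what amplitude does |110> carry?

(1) The probability of measuring |010> is 1/2. Key observation: the block from step 5 through step 8 cancels to the identity and can be dropped.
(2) The amplitude on |110> is -sqrt(2)*I/2.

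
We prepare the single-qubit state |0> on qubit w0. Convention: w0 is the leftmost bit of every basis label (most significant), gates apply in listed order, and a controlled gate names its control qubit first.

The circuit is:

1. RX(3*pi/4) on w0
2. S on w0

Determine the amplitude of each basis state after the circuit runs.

The final amplitudes are sqrt(2 - sqrt(2))/2 on |0>, sqrt(sqrt(2) + 2)/2 on |1>.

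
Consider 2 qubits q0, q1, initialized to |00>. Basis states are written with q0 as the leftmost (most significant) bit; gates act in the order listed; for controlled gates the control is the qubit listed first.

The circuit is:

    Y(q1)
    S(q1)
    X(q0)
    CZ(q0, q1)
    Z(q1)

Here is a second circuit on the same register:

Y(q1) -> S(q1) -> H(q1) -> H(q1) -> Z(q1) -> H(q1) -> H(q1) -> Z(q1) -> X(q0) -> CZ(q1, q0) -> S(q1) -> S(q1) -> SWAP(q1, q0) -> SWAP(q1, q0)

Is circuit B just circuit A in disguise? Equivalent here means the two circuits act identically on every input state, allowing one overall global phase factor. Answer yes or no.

Yes: on every input state the two circuits agree up to one overall phase factor.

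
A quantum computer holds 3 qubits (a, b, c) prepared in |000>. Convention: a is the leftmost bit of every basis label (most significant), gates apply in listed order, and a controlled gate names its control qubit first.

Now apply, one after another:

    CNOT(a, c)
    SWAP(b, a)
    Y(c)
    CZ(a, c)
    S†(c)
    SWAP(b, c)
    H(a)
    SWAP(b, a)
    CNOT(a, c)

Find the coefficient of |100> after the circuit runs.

|100> carries amplitude 0 in the final state.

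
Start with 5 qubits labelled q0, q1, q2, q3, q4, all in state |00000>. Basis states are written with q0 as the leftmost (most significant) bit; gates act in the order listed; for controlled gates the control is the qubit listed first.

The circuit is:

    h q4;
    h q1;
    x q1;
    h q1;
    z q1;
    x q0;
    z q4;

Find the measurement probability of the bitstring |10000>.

Outcome |10000> occurs with probability 1/2. Key observation: gates 2-5 undo each other exactly, leaving only the rest of the circuit to track.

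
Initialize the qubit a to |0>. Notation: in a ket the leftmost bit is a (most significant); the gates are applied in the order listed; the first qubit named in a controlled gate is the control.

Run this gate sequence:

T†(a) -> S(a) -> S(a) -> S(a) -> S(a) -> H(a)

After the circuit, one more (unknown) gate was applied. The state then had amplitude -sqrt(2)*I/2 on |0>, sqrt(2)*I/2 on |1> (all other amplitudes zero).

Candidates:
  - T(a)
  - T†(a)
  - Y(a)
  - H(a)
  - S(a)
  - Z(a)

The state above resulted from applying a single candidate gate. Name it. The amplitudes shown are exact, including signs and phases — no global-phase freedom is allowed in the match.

The applied gate was Y(a). Key observation: the block from step 2 through step 5 cancels to the identity and can be dropped.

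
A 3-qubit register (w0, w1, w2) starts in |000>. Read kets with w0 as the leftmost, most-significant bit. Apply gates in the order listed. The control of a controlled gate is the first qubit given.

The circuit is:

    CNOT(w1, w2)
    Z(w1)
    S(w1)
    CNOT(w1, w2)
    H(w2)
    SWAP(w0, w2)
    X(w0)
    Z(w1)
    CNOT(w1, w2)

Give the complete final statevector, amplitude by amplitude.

After the circuit, the state carries amplitude sqrt(2)/2 on |000>, sqrt(2)/2 on |100>, and 0 on every other basis state.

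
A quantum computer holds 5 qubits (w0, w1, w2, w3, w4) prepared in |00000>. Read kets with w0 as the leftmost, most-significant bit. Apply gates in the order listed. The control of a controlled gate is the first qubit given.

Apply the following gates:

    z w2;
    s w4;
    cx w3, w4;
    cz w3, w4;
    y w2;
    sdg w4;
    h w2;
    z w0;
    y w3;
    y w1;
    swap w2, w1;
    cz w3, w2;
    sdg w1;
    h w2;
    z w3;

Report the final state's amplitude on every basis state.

After the circuit, the state carries amplitude -I/2 on |00010>, I/2 on |00110>, 1/2 on |01010>, -1/2 on |01110>, and 0 on every other basis state.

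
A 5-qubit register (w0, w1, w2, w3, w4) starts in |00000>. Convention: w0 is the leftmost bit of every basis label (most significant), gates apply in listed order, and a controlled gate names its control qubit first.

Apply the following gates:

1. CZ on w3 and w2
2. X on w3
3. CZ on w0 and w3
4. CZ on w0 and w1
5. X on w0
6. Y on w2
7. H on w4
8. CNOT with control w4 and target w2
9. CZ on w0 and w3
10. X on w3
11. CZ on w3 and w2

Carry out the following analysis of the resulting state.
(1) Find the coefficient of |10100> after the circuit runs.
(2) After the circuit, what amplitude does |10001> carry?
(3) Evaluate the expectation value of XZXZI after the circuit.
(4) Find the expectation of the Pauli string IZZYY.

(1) The amplitude on |10100> is -sqrt(2)*I/2.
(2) The amplitude on |10001> is -sqrt(2)*I/2.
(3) The expectation value of XZXZI is 0.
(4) The observable IZZYY averages to 0.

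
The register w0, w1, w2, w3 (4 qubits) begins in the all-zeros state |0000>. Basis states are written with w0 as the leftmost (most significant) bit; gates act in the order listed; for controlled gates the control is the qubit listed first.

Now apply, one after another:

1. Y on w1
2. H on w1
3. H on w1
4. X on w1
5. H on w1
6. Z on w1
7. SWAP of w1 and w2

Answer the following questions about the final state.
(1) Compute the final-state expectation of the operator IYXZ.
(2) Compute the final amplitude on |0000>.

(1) In the final state, IYXZ has expectation 0.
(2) |0000> carries amplitude sqrt(2)*I/2 in the final state.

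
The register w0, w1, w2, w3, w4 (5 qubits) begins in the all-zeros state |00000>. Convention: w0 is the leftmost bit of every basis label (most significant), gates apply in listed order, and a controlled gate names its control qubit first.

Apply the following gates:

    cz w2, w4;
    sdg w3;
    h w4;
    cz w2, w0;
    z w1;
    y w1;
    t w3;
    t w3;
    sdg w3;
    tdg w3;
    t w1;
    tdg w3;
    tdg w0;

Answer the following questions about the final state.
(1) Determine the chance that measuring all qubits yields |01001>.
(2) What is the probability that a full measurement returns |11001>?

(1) Outcome |01001> occurs with probability 1/2.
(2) A full measurement returns |11001> with probability 0.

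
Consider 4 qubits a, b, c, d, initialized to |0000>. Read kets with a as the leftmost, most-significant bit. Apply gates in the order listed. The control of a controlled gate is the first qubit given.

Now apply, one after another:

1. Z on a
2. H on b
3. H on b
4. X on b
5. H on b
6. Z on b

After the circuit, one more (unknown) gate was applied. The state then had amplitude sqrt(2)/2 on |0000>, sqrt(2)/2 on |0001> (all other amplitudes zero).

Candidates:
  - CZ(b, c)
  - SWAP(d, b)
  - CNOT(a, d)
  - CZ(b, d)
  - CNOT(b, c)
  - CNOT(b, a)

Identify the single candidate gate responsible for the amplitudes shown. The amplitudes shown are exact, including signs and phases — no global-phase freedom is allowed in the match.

The unique candidate consistent with the amplitudes is SWAP(d, b). Key observation: gates 3-6 undo each other exactly, leaving only the rest of the circuit to track.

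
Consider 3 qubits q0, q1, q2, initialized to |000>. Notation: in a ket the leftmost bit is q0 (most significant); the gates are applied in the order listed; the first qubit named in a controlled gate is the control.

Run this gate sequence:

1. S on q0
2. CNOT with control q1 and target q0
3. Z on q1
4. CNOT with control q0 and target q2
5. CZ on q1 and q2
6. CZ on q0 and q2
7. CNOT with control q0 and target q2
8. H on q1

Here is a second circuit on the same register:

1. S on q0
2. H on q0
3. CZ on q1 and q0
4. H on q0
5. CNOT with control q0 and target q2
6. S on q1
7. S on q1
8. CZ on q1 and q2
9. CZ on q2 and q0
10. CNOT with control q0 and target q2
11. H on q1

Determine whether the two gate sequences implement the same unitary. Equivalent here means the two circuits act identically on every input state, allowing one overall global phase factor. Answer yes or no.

Yes, they are equivalent — the unitaries differ by at most a global phase.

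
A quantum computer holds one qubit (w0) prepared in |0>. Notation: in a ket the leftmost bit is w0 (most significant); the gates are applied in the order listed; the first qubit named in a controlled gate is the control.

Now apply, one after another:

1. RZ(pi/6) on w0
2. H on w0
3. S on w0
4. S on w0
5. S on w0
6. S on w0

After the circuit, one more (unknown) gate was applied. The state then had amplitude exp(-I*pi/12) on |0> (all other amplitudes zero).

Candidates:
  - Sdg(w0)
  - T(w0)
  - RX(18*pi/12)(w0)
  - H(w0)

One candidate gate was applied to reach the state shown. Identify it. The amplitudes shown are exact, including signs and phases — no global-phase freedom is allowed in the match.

It was H(w0) that produced the state shown. Key observation: the block from step 3 through step 6 cancels to the identity and can be dropped.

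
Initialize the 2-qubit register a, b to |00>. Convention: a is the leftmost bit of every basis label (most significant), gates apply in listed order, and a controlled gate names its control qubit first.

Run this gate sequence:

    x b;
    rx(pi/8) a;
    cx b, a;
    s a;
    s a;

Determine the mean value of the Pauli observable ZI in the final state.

In the final state, ZI has expectation -sqrt(sqrt(2) + 2)/2.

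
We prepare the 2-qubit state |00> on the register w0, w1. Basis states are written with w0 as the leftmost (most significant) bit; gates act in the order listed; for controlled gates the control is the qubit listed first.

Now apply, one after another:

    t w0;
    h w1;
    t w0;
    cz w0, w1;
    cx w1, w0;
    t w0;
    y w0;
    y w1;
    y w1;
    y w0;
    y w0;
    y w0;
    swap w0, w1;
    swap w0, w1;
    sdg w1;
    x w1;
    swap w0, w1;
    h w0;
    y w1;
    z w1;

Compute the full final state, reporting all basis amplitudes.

The final amplitudes are -exp(I*pi/4)/2 on |00>, -I/2 on |01>, -exp(I*pi/4)/2 on |10>, I/2 on |11>. Key observation: steps 7-10 multiply out to the identity, so the circuit reduces to the remaining gates.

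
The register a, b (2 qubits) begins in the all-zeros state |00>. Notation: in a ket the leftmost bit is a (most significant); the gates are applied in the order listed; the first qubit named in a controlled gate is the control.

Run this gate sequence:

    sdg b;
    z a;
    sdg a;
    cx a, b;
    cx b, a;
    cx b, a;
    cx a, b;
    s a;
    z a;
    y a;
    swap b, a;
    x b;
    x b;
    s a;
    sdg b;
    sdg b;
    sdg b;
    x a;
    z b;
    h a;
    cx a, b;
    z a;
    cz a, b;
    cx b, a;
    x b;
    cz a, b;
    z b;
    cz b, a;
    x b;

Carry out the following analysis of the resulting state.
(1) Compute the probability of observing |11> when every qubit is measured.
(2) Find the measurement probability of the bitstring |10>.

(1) The probability of measuring |11> is 1/2. Key observation: steps 3-8 multiply out to the identity, so the circuit reduces to the remaining gates.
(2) The probability of measuring |10> is 1/2.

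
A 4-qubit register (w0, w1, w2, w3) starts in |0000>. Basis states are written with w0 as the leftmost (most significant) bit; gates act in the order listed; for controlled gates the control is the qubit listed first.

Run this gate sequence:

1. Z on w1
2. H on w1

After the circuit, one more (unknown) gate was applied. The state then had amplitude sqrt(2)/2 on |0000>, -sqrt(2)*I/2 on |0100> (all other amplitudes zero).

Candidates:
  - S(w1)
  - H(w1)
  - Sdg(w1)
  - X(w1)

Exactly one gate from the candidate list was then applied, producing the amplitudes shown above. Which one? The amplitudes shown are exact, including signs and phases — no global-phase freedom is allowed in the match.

The unique candidate consistent with the amplitudes is Sdg(w1).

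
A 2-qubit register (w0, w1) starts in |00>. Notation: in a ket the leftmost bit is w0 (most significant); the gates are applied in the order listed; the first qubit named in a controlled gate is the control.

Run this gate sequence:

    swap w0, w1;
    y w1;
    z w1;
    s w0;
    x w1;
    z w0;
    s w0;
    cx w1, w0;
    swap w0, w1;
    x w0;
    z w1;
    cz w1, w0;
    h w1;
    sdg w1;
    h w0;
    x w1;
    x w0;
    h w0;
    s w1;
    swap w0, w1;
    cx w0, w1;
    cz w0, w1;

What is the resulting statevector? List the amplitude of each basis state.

The resulting statevector has amplitude 0 on |00>, sqrt(2)/2 on |01>, -sqrt(2)/2 on |10>, 0 on |11>.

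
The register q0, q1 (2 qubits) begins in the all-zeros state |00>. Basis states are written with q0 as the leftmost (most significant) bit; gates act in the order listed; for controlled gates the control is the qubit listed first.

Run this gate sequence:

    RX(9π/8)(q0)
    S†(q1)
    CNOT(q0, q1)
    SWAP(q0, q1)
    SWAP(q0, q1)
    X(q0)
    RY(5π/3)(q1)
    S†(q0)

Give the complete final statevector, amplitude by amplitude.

The final amplitudes are I*cos(pi/16)/2 on |00>, sqrt(3)*I*cos(pi/16)/2 on |01>, -sqrt(3)*I*sin(pi/16)/2 on |10>, I*sin(pi/16)/2 on |11>. Key observation: steps 4-5 multiply out to the identity, so the circuit reduces to the remaining gates.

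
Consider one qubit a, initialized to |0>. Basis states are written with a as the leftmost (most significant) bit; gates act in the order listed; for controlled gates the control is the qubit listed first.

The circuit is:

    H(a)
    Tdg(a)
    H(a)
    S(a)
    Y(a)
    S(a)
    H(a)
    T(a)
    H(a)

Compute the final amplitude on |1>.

The final state's coefficient on |1> equals -sqrt(2)/2.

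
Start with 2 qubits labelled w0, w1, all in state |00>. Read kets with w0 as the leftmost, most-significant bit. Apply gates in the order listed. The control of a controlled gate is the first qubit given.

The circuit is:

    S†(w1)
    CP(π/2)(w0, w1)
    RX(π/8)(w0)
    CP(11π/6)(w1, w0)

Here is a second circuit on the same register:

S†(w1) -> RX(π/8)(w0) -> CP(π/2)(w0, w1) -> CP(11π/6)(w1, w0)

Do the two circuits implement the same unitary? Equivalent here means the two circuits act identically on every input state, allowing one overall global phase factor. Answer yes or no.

No — the two circuits implement different unitaries, even allowing a global phase.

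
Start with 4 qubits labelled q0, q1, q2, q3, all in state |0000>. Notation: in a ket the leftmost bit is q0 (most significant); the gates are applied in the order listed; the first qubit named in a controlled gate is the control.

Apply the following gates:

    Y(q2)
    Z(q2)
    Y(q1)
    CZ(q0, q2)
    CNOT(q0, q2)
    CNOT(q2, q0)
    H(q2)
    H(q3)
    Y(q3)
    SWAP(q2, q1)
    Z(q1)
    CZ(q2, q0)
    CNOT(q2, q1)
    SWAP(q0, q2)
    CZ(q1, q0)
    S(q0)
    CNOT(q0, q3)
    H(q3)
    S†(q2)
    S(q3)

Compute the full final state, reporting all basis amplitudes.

The resulting statevector has amplitude sqrt(2)/2 on |1011>, -sqrt(2)/2 on |1111>, and 0 on every other basis state.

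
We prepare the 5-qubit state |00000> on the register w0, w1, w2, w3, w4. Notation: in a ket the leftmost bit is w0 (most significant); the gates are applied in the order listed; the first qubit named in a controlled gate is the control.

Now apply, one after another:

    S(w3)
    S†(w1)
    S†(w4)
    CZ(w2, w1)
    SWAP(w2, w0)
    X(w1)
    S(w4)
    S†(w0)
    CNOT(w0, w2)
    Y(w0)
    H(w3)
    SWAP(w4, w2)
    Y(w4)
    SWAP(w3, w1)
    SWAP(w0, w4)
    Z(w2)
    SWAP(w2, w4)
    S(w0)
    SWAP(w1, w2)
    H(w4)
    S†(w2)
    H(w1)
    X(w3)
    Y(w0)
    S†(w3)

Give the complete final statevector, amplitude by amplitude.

The final amplitudes are -sqrt(2)/4 on |00000>, -sqrt(2)/4 on |00001>, sqrt(2)*I/4 on |00100>, sqrt(2)*I/4 on |00101>, sqrt(2)/4 on |01000>, sqrt(2)/4 on |01001>, -sqrt(2)*I/4 on |01100>, -sqrt(2)*I/4 on |01101>, and 0 on every other basis state.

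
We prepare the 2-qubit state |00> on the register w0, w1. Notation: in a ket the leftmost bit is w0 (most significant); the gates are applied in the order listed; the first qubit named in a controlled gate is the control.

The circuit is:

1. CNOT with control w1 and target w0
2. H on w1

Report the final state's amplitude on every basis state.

The final amplitudes are sqrt(2)/2 on |00>, sqrt(2)/2 on |01>, 0 on |10>, 0 on |11>.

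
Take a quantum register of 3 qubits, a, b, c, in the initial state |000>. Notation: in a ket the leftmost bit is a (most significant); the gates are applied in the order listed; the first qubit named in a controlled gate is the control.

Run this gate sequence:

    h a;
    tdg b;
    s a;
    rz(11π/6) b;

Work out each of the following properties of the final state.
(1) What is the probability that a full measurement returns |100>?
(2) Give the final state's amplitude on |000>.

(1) A full measurement returns |100> with probability 1/2.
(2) |000> carries amplitude -sqrt(2)*exp(I*pi/12)/2 in the final state.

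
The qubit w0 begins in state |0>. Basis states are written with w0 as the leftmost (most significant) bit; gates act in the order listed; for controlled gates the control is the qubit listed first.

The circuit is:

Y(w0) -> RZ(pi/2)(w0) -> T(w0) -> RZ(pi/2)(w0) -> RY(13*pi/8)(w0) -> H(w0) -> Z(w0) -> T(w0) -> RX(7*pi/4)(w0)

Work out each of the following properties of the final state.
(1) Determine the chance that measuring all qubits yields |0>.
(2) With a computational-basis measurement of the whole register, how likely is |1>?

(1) Outcome |0> occurs with probability sin(3*pi/16)**2/2 + sqrt(2)*sin(3*pi/16)*cos(3*pi/16)/2 + cos(3*pi/16)**2/2 - sqrt(1/2 - sqrt(2)/4)*sqrt(sqrt(2)/4 + 1/2)*exp(I*pi/4)*cos(3*pi/16)**2/2 + sqrt(1/2 - sqrt(2)/4)*sqrt(sqrt(2)/4 + 1/2)*exp(-I*pi/4)*sin(3*pi/16)**2/2 + sqrt(1/2 - sqrt(2)/4)*sqrt(sqrt(2)/4 + 1/2)*exp(I*pi/4)*sin(3*pi/16)**2/2 - sqrt(1/2 - sqrt(2)/4)*sqrt(sqrt(2)/4 + 1/2)*exp(-I*pi/4)*cos(3*pi/16)**2/2.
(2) A full measurement returns |1> with probability -sqrt(2)*sin(3*pi/16)*cos(3*pi/16)/2 + sin(3*pi/16)**2/2 + cos(3*pi/16)**2/2 + sqrt(1/2 - sqrt(2)/4)*sqrt(sqrt(2)/4 + 1/2)*exp(-I*pi/4)*cos(3*pi/16)**2/2 - sqrt(1/2 - sqrt(2)/4)*sqrt(sqrt(2)/4 + 1/2)*exp(I*pi/4)*sin(3*pi/16)**2/2 - sqrt(1/2 - sqrt(2)/4)*sqrt(sqrt(2)/4 + 1/2)*exp(-I*pi/4)*sin(3*pi/16)**2/2 + sqrt(1/2 - sqrt(2)/4)*sqrt(sqrt(2)/4 + 1/2)*exp(I*pi/4)*cos(3*pi/16)**2/2.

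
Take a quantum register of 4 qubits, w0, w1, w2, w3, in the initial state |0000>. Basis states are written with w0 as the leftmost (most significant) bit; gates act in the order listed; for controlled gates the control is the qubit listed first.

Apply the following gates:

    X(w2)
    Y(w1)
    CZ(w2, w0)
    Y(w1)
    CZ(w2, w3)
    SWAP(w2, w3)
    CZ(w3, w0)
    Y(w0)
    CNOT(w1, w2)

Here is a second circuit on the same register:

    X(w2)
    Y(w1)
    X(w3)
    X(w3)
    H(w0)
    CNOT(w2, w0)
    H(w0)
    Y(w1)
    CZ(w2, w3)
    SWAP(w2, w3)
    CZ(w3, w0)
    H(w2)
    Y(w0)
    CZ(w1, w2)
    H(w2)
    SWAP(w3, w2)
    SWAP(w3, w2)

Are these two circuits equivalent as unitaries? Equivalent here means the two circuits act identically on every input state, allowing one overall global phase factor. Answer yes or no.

Yes, they are equivalent — the unitaries differ by at most a global phase.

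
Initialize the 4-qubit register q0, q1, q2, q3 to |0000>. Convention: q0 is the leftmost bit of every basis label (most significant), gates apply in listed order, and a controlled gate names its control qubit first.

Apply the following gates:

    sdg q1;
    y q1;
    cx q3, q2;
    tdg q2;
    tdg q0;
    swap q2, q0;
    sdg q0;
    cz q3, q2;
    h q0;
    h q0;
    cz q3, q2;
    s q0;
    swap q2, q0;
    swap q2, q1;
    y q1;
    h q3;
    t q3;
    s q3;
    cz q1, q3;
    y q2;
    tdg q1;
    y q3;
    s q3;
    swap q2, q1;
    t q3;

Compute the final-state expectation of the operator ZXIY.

In the final state, ZXIY has expectation 0. Key observation: steps 6-13 multiply out to the identity, so the circuit reduces to the remaining gates.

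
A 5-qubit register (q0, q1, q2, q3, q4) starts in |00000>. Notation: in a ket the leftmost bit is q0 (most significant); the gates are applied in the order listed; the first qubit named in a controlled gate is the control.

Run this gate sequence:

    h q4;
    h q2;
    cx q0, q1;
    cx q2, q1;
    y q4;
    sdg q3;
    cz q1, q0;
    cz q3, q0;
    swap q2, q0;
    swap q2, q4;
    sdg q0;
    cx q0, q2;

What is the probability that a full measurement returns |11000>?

A full measurement returns |11000> with probability 1/4.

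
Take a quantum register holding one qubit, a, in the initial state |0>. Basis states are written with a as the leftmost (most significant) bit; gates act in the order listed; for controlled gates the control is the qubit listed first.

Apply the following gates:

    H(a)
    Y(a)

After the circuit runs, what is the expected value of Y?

The expectation value of Y is 0.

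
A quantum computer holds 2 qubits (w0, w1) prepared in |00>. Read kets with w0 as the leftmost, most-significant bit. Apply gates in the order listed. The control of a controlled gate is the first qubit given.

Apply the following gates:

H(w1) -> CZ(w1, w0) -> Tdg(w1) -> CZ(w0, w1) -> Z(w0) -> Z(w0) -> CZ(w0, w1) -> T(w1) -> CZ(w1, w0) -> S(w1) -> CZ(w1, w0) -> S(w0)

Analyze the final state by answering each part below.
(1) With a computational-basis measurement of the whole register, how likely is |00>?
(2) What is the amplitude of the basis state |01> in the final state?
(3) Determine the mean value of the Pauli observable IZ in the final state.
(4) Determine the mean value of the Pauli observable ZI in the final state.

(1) Outcome |00> occurs with probability 1/2. Key observation: the block from step 2 through step 9 cancels to the identity and can be dropped.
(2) The amplitude on |01> is sqrt(2)*I/2.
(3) In the final state, IZ has expectation 0.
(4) The expectation value of ZI is 1.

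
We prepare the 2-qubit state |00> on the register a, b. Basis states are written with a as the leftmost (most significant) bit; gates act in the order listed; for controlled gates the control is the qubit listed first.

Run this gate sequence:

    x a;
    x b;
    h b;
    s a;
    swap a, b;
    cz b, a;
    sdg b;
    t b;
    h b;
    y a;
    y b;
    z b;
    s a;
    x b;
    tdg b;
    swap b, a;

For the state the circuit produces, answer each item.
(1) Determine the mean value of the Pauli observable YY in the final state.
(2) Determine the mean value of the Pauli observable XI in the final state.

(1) In the final state, YY has expectation -sqrt(2)/2.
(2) In the final state, XI has expectation -sqrt(2)/2.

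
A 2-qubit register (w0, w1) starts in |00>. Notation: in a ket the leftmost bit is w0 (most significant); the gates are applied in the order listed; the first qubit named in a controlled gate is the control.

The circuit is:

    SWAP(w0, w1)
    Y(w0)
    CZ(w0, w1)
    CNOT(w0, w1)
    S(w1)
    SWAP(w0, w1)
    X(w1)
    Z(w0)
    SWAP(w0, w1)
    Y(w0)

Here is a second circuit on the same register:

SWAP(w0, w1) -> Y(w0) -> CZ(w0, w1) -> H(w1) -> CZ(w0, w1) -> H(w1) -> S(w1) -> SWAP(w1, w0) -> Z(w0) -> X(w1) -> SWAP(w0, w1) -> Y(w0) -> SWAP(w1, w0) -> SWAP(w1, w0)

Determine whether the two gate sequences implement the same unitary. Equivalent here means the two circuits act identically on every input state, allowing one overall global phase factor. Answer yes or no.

Yes, they are equivalent — the unitaries differ by at most a global phase.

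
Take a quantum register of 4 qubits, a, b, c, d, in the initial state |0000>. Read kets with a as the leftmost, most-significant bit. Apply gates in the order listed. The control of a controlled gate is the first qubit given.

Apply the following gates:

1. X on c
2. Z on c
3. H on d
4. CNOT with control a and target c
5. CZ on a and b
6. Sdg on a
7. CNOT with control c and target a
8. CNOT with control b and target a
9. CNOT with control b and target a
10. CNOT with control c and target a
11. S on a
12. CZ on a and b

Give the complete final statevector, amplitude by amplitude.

The final amplitudes are -sqrt(2)/2 on |0010>, -sqrt(2)/2 on |0011>, and 0 on every other basis state. Key observation: the block from step 5 through step 12 cancels to the identity and can be dropped.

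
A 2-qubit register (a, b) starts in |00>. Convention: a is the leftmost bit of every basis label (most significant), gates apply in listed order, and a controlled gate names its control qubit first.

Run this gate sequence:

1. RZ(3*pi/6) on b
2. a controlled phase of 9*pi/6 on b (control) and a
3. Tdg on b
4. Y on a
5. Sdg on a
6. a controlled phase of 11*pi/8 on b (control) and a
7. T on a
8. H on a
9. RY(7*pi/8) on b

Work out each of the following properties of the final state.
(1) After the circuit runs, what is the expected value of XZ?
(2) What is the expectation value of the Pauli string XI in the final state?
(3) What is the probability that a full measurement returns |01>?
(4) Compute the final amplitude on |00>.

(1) In the final state, XZ has expectation sqrt(sqrt(2) + 2)/2.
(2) In the final state, XI has expectation -1.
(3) A full measurement returns |01> with probability sqrt(sqrt(2) + 2)/8 + 1/4.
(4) |00> carries amplitude sqrt(2)*sin(pi/16)/2 in the final state.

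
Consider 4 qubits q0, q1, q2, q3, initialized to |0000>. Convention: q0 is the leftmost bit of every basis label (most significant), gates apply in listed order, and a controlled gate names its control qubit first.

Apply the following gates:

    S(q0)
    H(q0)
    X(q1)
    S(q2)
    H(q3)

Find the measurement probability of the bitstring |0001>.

Outcome |0001> occurs with probability 0.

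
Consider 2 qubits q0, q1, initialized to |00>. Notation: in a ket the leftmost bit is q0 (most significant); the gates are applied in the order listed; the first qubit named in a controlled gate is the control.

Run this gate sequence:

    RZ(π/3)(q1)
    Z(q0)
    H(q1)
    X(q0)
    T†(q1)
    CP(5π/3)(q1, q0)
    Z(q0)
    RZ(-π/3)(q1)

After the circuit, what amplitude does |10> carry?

|10> carries amplitude -sqrt(2)/2 in the final state.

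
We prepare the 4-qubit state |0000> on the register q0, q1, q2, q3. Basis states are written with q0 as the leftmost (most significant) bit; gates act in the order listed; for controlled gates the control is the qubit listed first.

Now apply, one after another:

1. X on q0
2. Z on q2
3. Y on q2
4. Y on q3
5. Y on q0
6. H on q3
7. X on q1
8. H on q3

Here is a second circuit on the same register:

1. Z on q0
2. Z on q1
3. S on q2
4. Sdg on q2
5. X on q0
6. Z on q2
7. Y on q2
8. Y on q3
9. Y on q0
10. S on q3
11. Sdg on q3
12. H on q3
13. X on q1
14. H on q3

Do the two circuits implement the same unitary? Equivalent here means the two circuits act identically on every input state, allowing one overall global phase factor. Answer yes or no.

No: there is an input state on which the two circuits produce genuinely different outputs (not merely differing by a phase).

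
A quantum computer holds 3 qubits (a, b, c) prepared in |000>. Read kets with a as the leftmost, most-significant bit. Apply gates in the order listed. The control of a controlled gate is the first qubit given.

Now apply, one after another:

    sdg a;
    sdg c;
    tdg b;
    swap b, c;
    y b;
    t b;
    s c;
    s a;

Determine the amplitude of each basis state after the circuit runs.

The resulting statevector has amplitude exp(3*I*pi/4) on |010>, and 0 on every other basis state.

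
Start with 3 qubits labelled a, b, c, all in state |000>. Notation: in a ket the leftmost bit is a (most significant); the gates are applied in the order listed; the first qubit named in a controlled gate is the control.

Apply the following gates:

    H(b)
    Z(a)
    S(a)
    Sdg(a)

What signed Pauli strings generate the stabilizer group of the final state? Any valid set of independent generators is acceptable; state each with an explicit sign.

One valid set of independent stabilizer generators is +IXI, +ZII, +IIZ (any independent generating set of the same group is equally correct).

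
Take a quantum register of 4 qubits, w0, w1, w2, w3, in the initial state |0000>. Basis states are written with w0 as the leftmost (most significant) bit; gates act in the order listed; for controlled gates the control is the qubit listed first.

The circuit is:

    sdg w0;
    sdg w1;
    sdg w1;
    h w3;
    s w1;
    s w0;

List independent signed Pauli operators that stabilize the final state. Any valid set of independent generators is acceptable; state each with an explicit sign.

One valid set of independent stabilizer generators is +IIIX, +ZIII, +IZII, +IIZI (any independent generating set of the same group is equally correct).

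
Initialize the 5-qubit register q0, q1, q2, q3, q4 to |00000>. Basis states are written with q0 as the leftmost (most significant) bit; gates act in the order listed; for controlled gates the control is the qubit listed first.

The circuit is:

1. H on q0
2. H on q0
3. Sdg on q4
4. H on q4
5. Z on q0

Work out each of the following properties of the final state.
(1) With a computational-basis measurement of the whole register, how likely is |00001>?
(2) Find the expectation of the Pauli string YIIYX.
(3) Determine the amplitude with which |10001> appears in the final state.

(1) Outcome |00001> occurs with probability 1/2.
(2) The observable YIIYX averages to 0.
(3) The final state's coefficient on |10001> equals 0.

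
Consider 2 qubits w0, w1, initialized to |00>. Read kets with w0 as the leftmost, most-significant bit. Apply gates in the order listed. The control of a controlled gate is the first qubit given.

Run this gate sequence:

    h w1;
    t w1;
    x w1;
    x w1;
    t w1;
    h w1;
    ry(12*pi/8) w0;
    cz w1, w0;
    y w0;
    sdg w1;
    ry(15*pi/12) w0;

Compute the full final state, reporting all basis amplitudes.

After the circuit, the state carries amplitude -sqrt(2)*(1 - I)*(sqrt(2 - sqrt(2)) + sqrt(sqrt(2) + 2))/8 on |00>, sqrt(2)*(1 - I)*(-sqrt(2 - sqrt(2)) + sqrt(sqrt(2) + 2))/8 on |01>, sqrt(2)*(1 - I)*(-sqrt(2 - sqrt(2)) + sqrt(sqrt(2) + 2))/8 on |10>, sqrt(2)*(1 - I)*(sqrt(2 - sqrt(2)) + sqrt(sqrt(2) + 2))/8 on |11>.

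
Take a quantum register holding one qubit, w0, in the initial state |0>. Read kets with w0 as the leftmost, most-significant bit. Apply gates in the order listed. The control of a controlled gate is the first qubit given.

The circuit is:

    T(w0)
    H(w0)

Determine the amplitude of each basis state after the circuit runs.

After the circuit, the state carries amplitude sqrt(2)/2 on |0>, sqrt(2)/2 on |1>.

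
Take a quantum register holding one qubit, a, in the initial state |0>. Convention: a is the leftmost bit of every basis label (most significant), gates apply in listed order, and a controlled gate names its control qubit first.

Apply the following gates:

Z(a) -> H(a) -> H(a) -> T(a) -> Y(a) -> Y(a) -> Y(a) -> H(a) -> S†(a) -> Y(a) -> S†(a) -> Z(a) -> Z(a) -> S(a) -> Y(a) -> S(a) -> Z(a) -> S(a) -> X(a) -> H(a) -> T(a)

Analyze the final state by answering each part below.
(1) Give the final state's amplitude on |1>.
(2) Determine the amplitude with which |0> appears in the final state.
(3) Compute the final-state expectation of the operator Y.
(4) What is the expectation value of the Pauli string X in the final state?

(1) The amplitude on |1> is (-1 - I)*exp(I*pi/4)/2.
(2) The final state's coefficient on |0> equals -1/2 + I/2.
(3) In the final state, Y has expectation sqrt(2)/2.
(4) The expectation value of X is -sqrt(2)/2.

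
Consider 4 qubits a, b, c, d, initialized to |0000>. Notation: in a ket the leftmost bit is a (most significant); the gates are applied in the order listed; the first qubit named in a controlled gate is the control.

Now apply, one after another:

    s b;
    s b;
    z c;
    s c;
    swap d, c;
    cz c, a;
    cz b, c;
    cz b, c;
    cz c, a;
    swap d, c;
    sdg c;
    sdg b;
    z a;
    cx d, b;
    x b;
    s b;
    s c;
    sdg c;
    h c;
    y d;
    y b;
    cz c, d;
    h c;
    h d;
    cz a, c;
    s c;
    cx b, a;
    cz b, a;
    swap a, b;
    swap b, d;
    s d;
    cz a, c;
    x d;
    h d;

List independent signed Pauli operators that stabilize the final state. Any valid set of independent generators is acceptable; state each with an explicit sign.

One valid set of independent stabilizer generators is -IXII, -IIIX, +ZIII, -IIZI (any independent generating set of the same group is equally correct).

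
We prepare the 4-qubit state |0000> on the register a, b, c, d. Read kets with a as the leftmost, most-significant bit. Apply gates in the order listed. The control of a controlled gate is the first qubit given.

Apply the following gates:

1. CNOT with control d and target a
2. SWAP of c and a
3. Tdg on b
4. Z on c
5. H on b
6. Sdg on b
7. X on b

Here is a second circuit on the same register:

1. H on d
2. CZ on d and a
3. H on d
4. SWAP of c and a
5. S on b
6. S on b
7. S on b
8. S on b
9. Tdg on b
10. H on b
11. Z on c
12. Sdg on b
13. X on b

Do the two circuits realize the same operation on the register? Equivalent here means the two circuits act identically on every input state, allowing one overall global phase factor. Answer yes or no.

No: there is an input state on which the two circuits produce genuinely different outputs (not merely differing by a phase).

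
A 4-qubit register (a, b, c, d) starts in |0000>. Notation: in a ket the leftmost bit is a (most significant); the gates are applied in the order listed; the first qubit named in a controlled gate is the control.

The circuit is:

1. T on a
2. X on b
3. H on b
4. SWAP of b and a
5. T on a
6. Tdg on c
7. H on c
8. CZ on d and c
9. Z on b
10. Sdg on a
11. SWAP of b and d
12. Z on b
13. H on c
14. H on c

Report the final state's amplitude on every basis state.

The resulting statevector has amplitude 1/2 on |0000>, 1/2 on |0010>, exp(3*I*pi/4)/2 on |1000>, exp(3*I*pi/4)/2 on |1010>, and 0 on every other basis state.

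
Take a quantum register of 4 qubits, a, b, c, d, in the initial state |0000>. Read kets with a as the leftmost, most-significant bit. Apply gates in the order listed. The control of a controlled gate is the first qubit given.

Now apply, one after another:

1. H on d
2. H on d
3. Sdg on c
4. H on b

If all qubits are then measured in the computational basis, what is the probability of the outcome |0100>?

A full measurement returns |0100> with probability 1/2.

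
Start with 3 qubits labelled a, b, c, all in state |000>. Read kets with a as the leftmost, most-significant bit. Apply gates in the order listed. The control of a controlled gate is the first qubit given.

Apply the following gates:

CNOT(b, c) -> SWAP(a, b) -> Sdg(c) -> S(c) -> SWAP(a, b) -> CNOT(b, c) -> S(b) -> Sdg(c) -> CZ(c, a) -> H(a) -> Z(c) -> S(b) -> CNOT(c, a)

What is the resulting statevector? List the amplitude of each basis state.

After the circuit, the state carries amplitude sqrt(2)/2 on |000>, sqrt(2)/2 on |100>, and 0 on every other basis state. Key observation: steps 1-6 multiply out to the identity, so the circuit reduces to the remaining gates.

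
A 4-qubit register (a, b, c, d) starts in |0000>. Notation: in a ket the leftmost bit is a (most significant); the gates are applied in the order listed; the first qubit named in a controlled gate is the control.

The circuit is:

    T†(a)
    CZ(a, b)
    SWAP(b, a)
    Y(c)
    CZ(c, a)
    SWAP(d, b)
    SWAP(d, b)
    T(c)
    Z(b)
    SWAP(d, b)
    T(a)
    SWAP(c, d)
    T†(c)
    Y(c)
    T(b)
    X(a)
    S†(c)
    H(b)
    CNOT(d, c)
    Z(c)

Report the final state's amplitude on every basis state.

After the circuit, the state carries amplitude sqrt(2)*exp(3*I*pi/4)/2 on |1001>, sqrt(2)*exp(3*I*pi/4)/2 on |1101>, and 0 on every other basis state.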